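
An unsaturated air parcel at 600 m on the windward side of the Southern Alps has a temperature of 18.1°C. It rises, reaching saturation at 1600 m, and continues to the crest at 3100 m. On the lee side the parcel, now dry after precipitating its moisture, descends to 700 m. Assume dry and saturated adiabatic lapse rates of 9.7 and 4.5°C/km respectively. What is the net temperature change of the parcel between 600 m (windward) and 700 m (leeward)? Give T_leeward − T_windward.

+6.83°C

600 → 1600 m (dry, 9.7°C/km): ΔT = -9.7 × 1 = -9.7°C → T = 8.4°C
1600 → 3100 m (saturated, 4.5°C/km): ΔT = -4.5 × 1.5 = -6.75°C → T = 1.65°C
3100 → 700 m (dry descent, 9.7°C/km): ΔT = +9.7 × 2.4 = +23.28°C → T = 24.93°C
Net change vs windward start: 24.93 − 18.1 = +6.83°C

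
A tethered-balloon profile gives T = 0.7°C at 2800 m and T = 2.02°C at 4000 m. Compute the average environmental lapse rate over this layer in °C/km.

Γ = −ΔT/Δz = (0.7 − 2.02) / (4000 − 2800) m
  = -1.32°C / 1.2 km = -1.1°C/km

-1.1°C/km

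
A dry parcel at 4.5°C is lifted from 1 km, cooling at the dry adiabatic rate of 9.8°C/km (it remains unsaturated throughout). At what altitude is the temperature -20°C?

Height above start = (4.5 − (-20)) / 9.8 = 2.5 km
Altitude = 1000 m + 2500 m = 3500 m

3.5 km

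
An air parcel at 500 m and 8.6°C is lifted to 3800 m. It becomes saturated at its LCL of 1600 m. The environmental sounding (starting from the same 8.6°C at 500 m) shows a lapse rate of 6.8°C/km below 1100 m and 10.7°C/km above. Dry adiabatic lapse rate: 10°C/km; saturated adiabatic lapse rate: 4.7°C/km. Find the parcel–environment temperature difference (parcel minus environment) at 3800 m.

Parcel:
  Dry to 1600 m: -10 × 1.1 km = -11°C, so T = -2.4°C.
  Saturated to 3800 m: -4.7 × 2.2 km = -10.34°C, so T = -12.74°C.
Environment:
  Environment, lower layer to 1100 m: -6.8 × 0.6 km = -4.08°C, so T = 4.52°C.
  Environment, upper layer to 3800 m: -10.7 × 2.7 km = -28.89°C, so T = -24.37°C.
T_parcel − T_env = -12.74 − (-24.37) = +11.63°C

+11.63°C (parcel warmer than environment)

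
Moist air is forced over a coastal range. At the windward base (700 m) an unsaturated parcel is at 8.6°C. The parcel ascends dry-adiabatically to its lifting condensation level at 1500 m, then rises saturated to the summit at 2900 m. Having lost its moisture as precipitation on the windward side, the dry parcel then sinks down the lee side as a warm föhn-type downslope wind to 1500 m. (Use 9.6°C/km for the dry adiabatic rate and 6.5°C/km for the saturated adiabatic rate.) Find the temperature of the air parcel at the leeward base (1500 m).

700 → 1500 m (dry, 9.6°C/km): ΔT = -9.6 × 0.8 = -7.68°C → T = 0.92°C
1500 → 2900 m (saturated, 6.5°C/km): ΔT = -6.5 × 1.4 = -9.1°C → T = -8.18°C
2900 → 1500 m (dry descent, 9.6°C/km): ΔT = +9.6 × 1.4 = +13.44°C → T = 5.26°C

5.26°C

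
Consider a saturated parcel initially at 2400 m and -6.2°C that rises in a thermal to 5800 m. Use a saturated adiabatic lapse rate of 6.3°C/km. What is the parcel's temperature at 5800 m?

From 2400 m to 5800 m (saturated adiabatic): cools by 6.3 × 3.4 = 21.42°C, giving -27.62°C.

-27.62°C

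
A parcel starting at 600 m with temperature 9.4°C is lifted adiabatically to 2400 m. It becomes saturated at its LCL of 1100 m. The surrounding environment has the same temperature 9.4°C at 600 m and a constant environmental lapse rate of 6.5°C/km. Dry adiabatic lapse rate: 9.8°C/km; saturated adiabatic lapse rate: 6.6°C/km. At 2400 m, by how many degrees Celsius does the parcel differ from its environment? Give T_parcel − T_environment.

Parcel:
  From 600 m to 1100 m (dry): cools by 9.8 × 0.5 = 4.9°C, giving 4.5°C.
  From 1100 m to 2400 m (saturated): cools by 6.6 × 1.3 = 8.58°C, giving -4.08°C.
Environment:
  From 600 m to 2400 m (environment): cools by 6.5 × 1.8 = 11.7°C, giving -2.3°C.
T_parcel − T_env = -4.08 − (-2.3) = -1.78°C

-1.78°C (parcel cooler than environment)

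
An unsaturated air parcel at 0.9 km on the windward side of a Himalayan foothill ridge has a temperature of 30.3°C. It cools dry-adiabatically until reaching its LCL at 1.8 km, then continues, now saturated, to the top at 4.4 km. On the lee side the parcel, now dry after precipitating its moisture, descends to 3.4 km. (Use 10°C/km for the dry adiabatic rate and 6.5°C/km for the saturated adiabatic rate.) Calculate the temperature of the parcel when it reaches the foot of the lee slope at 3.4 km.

900 → 1800 m (dry, 10°C/km): ΔT = -10 × 0.9 = -9°C → T = 21.3°C
1800 → 4400 m (saturated, 6.5°C/km): ΔT = -6.5 × 2.6 = -16.9°C → T = 4.4°C
4400 → 3400 m (dry descent, 10°C/km): ΔT = +10 × 1 = +10°C → T = 14.4°C

14.4°C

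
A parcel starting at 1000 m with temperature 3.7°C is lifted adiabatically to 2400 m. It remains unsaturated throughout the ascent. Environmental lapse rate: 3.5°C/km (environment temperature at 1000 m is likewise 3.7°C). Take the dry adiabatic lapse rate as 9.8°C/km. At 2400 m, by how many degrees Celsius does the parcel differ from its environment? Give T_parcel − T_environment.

Parcel:
  1000 → 2400 m (dry, 9.8°C/km): ΔT = -9.8 × 1.4 = -13.72°C → T = -10.02°C
Environment:
  1000 → 2400 m (environment, 3.5°C/km): ΔT = -3.5 × 1.4 = -4.9°C → T = -1.2°C
T_parcel − T_env = -10.02 − (-1.2) = -8.82°C

-8.82°C (parcel cooler than environment)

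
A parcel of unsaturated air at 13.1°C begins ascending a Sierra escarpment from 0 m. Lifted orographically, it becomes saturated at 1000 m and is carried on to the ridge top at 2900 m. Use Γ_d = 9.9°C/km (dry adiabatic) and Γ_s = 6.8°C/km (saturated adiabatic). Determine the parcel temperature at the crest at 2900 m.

0–1000 m, dry: Δz = 1 km ⇒ ΔT = -9.9°C; T = 3.2°C
1000–2900 m, saturated: Δz = 1.9 km ⇒ ΔT = -12.92°C; T = -9.72°C

-9.72°C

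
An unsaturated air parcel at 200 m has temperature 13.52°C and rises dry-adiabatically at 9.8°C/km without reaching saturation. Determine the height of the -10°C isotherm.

Height above start = (13.52 − (-10)) / 9.8 = 2.4 km
Altitude = 200 m + 2400 m = 2600 m

2600 m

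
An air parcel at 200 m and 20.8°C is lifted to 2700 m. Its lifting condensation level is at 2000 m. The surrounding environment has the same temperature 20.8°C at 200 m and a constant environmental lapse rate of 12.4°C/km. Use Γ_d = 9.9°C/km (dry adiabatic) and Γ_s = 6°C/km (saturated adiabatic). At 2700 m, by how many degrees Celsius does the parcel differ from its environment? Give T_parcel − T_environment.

+8.98°C (parcel warmer than environment)

Parcel:
  Dry to 2000 m: -9.9 × 1.8 km = -17.82°C, so T = 2.98°C.
  Saturated to 2700 m: -6 × 0.7 km = -4.2°C, so T = -1.22°C.
Environment:
  Environment to 2700 m: -12.4 × 2.5 km = -31°C, so T = -10.2°C.
T_parcel − T_env = -1.22 − (-10.2) = +8.98°C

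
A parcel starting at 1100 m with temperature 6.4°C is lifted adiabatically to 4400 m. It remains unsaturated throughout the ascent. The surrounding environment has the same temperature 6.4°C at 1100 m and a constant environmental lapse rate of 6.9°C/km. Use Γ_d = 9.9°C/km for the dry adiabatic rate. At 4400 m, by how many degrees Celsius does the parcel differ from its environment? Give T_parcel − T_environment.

-9.9°C (parcel cooler than environment)

Parcel:
  From 1100 m to 4400 m (dry): cools by 9.9 × 3.3 = 32.67°C, giving -26.27°C.
Environment:
  From 1100 m to 4400 m (environment): cools by 6.9 × 3.3 = 22.77°C, giving -16.37°C.
T_parcel − T_env = -26.27 − (-16.37) = -9.9°C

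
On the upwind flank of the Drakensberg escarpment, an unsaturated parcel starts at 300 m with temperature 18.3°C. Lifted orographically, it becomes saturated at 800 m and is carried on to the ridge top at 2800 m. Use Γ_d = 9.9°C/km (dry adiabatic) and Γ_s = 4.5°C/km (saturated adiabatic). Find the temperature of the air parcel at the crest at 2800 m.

300–800 m, dry: Δz = 0.5 km ⇒ ΔT = -4.95°C; T = 13.35°C
800–2800 m, saturated: Δz = 2 km ⇒ ΔT = -9°C; T = 4.35°C

4.35°C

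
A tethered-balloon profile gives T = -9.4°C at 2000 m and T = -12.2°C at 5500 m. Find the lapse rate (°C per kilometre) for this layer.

Γ = −ΔT/Δz = (-9.4 − (-12.2)) / (5500 − 2000) m
  = 2.8°C / 3.5 km = 0.8°C/km

0.8°C/km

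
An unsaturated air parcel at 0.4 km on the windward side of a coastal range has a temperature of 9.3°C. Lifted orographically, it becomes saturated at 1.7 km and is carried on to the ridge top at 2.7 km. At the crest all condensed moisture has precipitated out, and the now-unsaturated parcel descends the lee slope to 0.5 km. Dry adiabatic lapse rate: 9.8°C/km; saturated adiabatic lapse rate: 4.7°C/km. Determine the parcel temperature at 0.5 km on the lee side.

400 → 1700 m (dry, 9.8°C/km): ΔT = -9.8 × 1.3 = -12.74°C → T = -3.44°C
1700 → 2700 m (saturated, 4.7°C/km): ΔT = -4.7 × 1 = -4.7°C → T = -8.14°C
2700 → 500 m (dry descent, 9.8°C/km): ΔT = +9.8 × 2.2 = +21.56°C → T = 13.42°C

13.42°C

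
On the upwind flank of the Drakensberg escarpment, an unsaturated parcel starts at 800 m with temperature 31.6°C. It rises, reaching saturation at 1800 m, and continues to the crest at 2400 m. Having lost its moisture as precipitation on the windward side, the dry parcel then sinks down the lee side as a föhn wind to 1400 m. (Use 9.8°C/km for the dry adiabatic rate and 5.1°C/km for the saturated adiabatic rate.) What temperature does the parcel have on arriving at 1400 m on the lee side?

28.54°C

From 800 m to 1800 m (dry): cools by 9.8 × 1 = 9.8°C, giving 21.8°C.
From 1800 m to 2400 m (saturated): cools by 5.1 × 0.6 = 3.06°C, giving 18.74°C.
From 2400 m to 1400 m (dry descent): warms by 9.8 × 1 = 9.8°C, giving 28.54°C.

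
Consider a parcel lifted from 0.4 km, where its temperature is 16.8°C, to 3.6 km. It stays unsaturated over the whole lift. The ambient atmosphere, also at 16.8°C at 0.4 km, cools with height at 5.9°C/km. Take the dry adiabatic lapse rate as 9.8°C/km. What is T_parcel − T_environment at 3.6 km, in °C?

-12.48°C (parcel cooler than environment)

Parcel:
  400 → 3600 m (dry, 9.8°C/km): ΔT = -9.8 × 3.2 = -31.36°C → T = -14.56°C
Environment:
  400 → 3600 m (environment, 5.9°C/km): ΔT = -5.9 × 3.2 = -18.88°C → T = -2.08°C
T_parcel − T_env = -14.56 − (-2.08) = -12.48°C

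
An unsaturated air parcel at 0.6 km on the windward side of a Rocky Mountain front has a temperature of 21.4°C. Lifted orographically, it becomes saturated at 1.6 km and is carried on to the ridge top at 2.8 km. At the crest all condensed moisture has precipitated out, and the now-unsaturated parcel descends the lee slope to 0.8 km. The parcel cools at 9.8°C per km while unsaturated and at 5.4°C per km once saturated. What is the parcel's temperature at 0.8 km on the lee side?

600–1600 m, dry: Δz = 1 km ⇒ ΔT = -9.8°C; T = 11.6°C
1600–2800 m, saturated: Δz = 1.2 km ⇒ ΔT = -6.48°C; T = 5.12°C
2800–800 m, dry descent: Δz = 2 km ⇒ ΔT = +19.6°C; T = 24.72°C

24.72°C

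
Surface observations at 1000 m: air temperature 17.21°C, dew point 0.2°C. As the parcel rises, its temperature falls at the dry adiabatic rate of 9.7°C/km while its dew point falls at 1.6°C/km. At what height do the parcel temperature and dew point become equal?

3100 m

T and T_d converge at 9.7 − 1.6 = 8.1°C per km
Height above start = (17.21 − 0.2) / 8.1 = 2.1 km
LCL altitude = 1000 m + 2100 m = 3100 m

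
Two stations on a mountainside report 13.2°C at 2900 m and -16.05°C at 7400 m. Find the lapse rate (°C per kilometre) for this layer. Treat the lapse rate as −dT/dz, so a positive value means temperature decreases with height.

6.5°C/km

Γ = −ΔT/Δz = (13.2 − (-16.05)) / (7400 − 2900) m
  = 29.25°C / 4.5 km = 6.5°C/km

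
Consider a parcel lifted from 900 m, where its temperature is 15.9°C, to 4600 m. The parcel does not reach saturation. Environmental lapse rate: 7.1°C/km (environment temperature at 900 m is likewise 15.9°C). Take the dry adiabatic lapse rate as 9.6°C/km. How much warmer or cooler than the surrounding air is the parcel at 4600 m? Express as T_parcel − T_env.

Parcel:
  900–4600 m, dry: Δz = 3.7 km ⇒ ΔT = -35.52°C; T = -19.62°C
Environment:
  900–4600 m, environment: Δz = 3.7 km ⇒ ΔT = -26.27°C; T = -10.37°C
T_parcel − T_env = -19.62 − (-10.37) = -9.25°C

-9.25°C (parcel cooler than environment)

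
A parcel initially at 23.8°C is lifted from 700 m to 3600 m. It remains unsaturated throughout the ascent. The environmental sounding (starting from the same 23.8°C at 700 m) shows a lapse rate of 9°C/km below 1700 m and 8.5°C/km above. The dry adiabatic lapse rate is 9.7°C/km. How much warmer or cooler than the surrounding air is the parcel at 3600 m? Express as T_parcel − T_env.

Parcel:
  Dry to 3600 m: -9.7 × 2.9 km = -28.13°C, so T = -4.33°C.
Environment:
  Environment, lower layer to 1700 m: -9 × 1 km = -9°C, so T = 14.8°C.
  Environment, upper layer to 3600 m: -8.5 × 1.9 km = -16.15°C, so T = -1.35°C.
T_parcel − T_env = -4.33 − (-1.35) = -2.98°C

-2.98°C (parcel cooler than environment)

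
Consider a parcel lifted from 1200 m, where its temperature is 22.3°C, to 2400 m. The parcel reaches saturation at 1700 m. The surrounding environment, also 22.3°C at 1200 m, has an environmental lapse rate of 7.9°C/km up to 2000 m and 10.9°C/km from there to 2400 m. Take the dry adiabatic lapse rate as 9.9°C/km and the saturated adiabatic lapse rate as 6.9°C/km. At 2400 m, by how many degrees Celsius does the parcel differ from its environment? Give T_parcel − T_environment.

+0.9°C (parcel warmer than environment)

Parcel:
  1200 → 1700 m (dry, 9.9°C/km): ΔT = -9.9 × 0.5 = -4.95°C → T = 17.35°C
  1700 → 2400 m (saturated, 6.9°C/km): ΔT = -6.9 × 0.7 = -4.83°C → T = 12.52°C
Environment:
  1200 → 2000 m (environment, lower layer, 7.9°C/km): ΔT = -7.9 × 0.8 = -6.32°C → T = 15.98°C
  2000 → 2400 m (environment, upper layer, 10.9°C/km): ΔT = -10.9 × 0.4 = -4.36°C → T = 11.62°C
T_parcel − T_env = 12.52 − 11.62 = +0.9°C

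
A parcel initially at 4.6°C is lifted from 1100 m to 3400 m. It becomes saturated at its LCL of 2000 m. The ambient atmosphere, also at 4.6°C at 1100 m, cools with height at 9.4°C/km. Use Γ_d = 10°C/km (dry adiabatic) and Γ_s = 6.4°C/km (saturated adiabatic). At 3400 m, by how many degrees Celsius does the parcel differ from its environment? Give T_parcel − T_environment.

+3.66°C (parcel warmer than environment)

Parcel:
  Dry to 2000 m: -10 × 0.9 km = -9°C, so T = -4.4°C.
  Saturated to 3400 m: -6.4 × 1.4 km = -8.96°C, so T = -13.36°C.
Environment:
  Environment to 3400 m: -9.4 × 2.3 km = -21.62°C, so T = -17.02°C.
T_parcel − T_env = -13.36 − (-17.02) = +3.66°C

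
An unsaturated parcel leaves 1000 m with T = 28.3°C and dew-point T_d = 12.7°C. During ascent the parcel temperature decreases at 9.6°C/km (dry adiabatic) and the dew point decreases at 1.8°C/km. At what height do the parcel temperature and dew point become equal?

T and T_d converge at 9.6 − 1.8 = 7.8°C per km
Height above start = (28.3 − 12.7) / 7.8 = 2 km
LCL altitude = 1000 m + 2000 m = 3000 m

3000 m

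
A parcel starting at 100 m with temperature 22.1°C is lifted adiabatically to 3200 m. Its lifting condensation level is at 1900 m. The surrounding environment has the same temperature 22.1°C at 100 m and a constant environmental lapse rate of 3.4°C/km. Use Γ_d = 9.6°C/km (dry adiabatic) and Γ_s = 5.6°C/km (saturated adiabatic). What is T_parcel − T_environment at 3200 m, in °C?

-14.02°C (parcel cooler than environment)

Parcel:
  Dry to 1900 m: -9.6 × 1.8 km = -17.28°C, so T = 4.82°C.
  Saturated to 3200 m: -5.6 × 1.3 km = -7.28°C, so T = -2.46°C.
Environment:
  Environment to 3200 m: -3.4 × 3.1 km = -10.54°C, so T = 11.56°C.
T_parcel − T_env = -2.46 − 11.56 = -14.02°C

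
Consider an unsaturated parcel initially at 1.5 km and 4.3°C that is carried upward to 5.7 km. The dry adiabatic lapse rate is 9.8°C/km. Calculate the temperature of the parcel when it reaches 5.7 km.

From 1500 m to 5700 m (dry adiabatic): cools by 9.8 × 4.2 = 41.16°C, giving -36.86°C.

-36.86°C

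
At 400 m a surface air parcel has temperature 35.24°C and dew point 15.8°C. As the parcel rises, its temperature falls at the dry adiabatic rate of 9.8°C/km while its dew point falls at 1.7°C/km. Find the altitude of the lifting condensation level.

2800 m

T and T_d converge at 9.8 − 1.7 = 8.1°C per km
Height above start = (35.24 − 15.8) / 8.1 = 2.4 km
LCL altitude = 400 m + 2400 m = 2800 m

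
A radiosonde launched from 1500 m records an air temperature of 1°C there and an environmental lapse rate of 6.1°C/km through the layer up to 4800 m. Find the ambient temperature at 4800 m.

From 1500 m to 4800 m (environmental): cools by 6.1 × 3.3 = 20.13°C, giving -19.13°C.

-19.13°C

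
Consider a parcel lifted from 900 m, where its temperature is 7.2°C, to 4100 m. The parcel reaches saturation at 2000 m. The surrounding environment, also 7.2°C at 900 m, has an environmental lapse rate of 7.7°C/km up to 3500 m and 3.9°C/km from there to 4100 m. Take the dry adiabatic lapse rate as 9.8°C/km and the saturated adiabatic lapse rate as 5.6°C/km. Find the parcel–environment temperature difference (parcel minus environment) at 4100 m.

-0.18°C (parcel cooler than environment)

Parcel:
  Dry to 2000 m: -9.8 × 1.1 km = -10.78°C, so T = -3.58°C.
  Saturated to 4100 m: -5.6 × 2.1 km = -11.76°C, so T = -15.34°C.
Environment:
  Environment, lower layer to 3500 m: -7.7 × 2.6 km = -20.02°C, so T = -12.82°C.
  Environment, upper layer to 4100 m: -3.9 × 0.6 km = -2.34°C, so T = -15.16°C.
T_parcel − T_env = -15.34 − (-15.16) = -0.18°C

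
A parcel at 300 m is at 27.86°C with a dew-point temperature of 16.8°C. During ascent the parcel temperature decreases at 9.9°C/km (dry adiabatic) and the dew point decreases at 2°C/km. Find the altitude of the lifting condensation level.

1700 m

T and T_d converge at 9.9 − 2 = 7.9°C per km
Height above start = (27.86 − 16.8) / 7.9 = 1.4 km
LCL altitude = 300 m + 1400 m = 1700 m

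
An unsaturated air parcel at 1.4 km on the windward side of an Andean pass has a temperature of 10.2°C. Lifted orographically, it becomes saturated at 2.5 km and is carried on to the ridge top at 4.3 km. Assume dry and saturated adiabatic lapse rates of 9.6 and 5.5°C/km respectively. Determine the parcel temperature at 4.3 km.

-10.26°C

From 1400 m to 2500 m (dry): cools by 9.6 × 1.1 = 10.56°C, giving -0.36°C.
From 2500 m to 4300 m (saturated): cools by 5.5 × 1.8 = 9.9°C, giving -10.26°C.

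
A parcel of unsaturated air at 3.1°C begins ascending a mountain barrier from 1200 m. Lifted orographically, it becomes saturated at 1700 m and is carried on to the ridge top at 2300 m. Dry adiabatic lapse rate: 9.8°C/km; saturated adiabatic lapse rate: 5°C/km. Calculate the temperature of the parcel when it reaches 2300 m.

From 1200 m to 1700 m (dry): cools by 9.8 × 0.5 = 4.9°C, giving -1.8°C.
From 1700 m to 2300 m (saturated): cools by 5 × 0.6 = 3°C, giving -4.8°C.

-4.8°C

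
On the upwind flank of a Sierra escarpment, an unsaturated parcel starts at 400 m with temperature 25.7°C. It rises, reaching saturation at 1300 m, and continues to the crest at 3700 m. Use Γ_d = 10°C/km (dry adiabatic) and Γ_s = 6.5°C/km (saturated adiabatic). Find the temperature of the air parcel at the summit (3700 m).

1.1°C

Dry to 1300 m: -10 × 0.9 km = -9°C, so T = 16.7°C.
Saturated to 3700 m: -6.5 × 2.4 km = -15.6°C, so T = 1.1°C.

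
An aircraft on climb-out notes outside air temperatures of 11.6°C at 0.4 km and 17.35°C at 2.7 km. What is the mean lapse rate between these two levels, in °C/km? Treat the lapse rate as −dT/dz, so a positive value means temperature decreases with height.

Γ = −ΔT/Δz = (11.6 − 17.35) / (2700 − 400) m
  = -5.75°C / 2.3 km = -2.5°C/km

-2.5°C/km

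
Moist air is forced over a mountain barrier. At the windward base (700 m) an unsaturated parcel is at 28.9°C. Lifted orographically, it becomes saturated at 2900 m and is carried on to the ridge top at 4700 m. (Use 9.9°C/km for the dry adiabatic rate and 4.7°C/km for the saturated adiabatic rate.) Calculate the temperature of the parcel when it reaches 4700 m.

-1.34°C

700 → 2900 m (dry, 9.9°C/km): ΔT = -9.9 × 2.2 = -21.78°C → T = 7.12°C
2900 → 4700 m (saturated, 4.7°C/km): ΔT = -4.7 × 1.8 = -8.46°C → T = -1.34°C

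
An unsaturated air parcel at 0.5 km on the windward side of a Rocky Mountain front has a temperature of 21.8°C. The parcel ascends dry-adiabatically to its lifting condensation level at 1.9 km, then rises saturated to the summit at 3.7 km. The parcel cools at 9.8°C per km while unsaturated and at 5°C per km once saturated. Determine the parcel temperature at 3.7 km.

-0.92°C

Dry to 1900 m: -9.8 × 1.4 km = -13.72°C, so T = 8.08°C.
Saturated to 3700 m: -5 × 1.8 km = -9°C, so T = -0.92°C.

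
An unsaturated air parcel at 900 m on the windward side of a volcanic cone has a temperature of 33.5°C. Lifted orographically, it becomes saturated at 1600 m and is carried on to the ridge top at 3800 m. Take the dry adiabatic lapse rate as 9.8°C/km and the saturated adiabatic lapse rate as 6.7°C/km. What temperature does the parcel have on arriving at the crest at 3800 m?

11.9°C

From 900 m to 1600 m (dry): cools by 9.8 × 0.7 = 6.86°C, giving 26.64°C.
From 1600 m to 3800 m (saturated): cools by 6.7 × 2.2 = 14.74°C, giving 11.9°C.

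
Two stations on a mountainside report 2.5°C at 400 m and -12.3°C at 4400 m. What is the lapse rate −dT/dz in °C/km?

Γ = −ΔT/Δz = (2.5 − (-12.3)) / (4400 − 400) m
  = 14.8°C / 4 km = 3.7°C/km

3.7°C/km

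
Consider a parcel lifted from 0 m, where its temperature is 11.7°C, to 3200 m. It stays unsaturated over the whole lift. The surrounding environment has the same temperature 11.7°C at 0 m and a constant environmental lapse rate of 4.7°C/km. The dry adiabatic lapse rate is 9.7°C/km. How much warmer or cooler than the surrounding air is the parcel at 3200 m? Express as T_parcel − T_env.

Parcel:
  Dry to 3200 m: -9.7 × 3.2 km = -31.04°C, so T = -19.34°C.
Environment:
  Environment to 3200 m: -4.7 × 3.2 km = -15.04°C, so T = -3.34°C.
T_parcel − T_env = -19.34 − (-3.34) = -16°C

-16°C (parcel cooler than environment)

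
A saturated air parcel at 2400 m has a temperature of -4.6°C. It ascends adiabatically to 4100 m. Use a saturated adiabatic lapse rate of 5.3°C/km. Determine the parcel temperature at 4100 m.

-13.61°C

Saturated adiabatic to 4100 m: -5.3 × 1.7 km = -9.01°C, so T = -13.61°C.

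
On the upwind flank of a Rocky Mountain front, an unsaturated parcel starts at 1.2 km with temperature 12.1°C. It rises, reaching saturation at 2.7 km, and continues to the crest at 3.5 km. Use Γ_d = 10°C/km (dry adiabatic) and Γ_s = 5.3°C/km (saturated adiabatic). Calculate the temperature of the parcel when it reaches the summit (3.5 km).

Dry to 2700 m: -10 × 1.5 km = -15°C, so T = -2.9°C.
Saturated to 3500 m: -5.3 × 0.8 km = -4.24°C, so T = -7.14°C.

-7.14°C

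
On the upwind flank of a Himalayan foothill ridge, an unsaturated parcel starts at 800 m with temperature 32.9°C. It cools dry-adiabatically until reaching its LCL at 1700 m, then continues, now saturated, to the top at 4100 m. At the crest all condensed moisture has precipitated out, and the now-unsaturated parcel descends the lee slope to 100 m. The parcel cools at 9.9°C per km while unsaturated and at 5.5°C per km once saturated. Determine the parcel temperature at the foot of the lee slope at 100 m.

50.39°C

800–1700 m, dry: Δz = 0.9 km ⇒ ΔT = -8.91°C; T = 23.99°C
1700–4100 m, saturated: Δz = 2.4 km ⇒ ΔT = -13.2°C; T = 10.79°C
4100–100 m, dry descent: Δz = 4 km ⇒ ΔT = +39.6°C; T = 50.39°C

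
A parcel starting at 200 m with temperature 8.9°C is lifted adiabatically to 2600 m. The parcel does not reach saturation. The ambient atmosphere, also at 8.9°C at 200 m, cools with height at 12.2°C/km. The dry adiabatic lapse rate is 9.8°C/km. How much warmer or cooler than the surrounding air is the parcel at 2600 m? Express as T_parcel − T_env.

Parcel:
  From 200 m to 2600 m (dry): cools by 9.8 × 2.4 = 23.52°C, giving -14.62°C.
Environment:
  From 200 m to 2600 m (environment): cools by 12.2 × 2.4 = 29.28°C, giving -20.38°C.
T_parcel − T_env = -14.62 − (-20.38) = +5.76°C

+5.76°C (parcel warmer than environment)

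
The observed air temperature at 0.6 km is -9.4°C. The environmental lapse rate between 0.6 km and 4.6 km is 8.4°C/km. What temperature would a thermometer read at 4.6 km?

-43°C

600–4600 m, environmental: Δz = 4 km ⇒ ΔT = -33.6°C; T = -43°C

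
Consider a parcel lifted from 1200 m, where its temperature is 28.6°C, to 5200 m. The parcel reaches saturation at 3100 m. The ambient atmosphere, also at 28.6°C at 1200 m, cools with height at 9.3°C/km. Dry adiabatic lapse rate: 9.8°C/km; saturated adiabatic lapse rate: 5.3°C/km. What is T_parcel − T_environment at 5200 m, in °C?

Parcel:
  From 1200 m to 3100 m (dry): cools by 9.8 × 1.9 = 18.62°C, giving 9.98°C.
  From 3100 m to 5200 m (saturated): cools by 5.3 × 2.1 = 11.13°C, giving -1.15°C.
Environment:
  From 1200 m to 5200 m (environment): cools by 9.3 × 4 = 37.2°C, giving -8.6°C.
T_parcel − T_env = -1.15 − (-8.6) = +7.45°C

+7.45°C (parcel warmer than environment)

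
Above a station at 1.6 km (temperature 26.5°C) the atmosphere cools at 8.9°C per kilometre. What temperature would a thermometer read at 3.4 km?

1600 → 3400 m (environmental, 8.9°C/km): ΔT = -8.9 × 1.8 = -16.02°C → T = 10.48°C

10.48°C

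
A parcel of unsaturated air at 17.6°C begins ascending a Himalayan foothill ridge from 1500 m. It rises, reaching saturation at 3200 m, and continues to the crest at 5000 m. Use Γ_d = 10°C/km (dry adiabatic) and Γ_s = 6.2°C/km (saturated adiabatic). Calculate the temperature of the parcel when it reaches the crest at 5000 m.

-10.56°C

From 1500 m to 3200 m (dry): cools by 10 × 1.7 = 17°C, giving 0.6°C.
From 3200 m to 5000 m (saturated): cools by 6.2 × 1.8 = 11.16°C, giving -10.56°C.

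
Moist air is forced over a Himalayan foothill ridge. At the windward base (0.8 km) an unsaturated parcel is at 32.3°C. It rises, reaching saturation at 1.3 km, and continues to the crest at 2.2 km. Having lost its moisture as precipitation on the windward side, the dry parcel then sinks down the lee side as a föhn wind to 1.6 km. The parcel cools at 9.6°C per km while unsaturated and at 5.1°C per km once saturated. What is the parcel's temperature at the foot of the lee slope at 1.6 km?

800–1300 m, dry: Δz = 0.5 km ⇒ ΔT = -4.8°C; T = 27.5°C
1300–2200 m, saturated: Δz = 0.9 km ⇒ ΔT = -4.59°C; T = 22.91°C
2200–1600 m, dry descent: Δz = 0.6 km ⇒ ΔT = +5.76°C; T = 28.67°C

28.67°C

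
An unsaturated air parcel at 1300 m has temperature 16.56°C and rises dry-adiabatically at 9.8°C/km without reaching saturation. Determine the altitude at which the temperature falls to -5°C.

3500 m

Height above start = (16.56 − (-5)) / 9.8 = 2.2 km
Altitude = 1300 m + 2200 m = 3500 m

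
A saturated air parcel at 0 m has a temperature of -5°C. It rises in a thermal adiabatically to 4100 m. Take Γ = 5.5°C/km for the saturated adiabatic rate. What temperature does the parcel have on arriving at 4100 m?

0 → 4100 m (saturated adiabatic, 5.5°C/km): ΔT = -5.5 × 4.1 = -22.55°C → T = -27.55°C

-27.55°C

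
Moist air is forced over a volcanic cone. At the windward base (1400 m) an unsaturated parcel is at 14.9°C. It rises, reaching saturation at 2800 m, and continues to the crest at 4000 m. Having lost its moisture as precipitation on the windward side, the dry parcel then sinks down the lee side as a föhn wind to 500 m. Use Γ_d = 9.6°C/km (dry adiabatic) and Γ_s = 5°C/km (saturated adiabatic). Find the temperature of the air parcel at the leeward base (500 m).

1400–2800 m, dry: Δz = 1.4 km ⇒ ΔT = -13.44°C; T = 1.46°C
2800–4000 m, saturated: Δz = 1.2 km ⇒ ΔT = -6°C; T = -4.54°C
4000–500 m, dry descent: Δz = 3.5 km ⇒ ΔT = +33.6°C; T = 29.06°C

29.06°C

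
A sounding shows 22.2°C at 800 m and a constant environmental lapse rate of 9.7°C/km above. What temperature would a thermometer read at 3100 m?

-0.11°C

800–3100 m, environmental: Δz = 2.3 km ⇒ ΔT = -22.31°C; T = -0.11°C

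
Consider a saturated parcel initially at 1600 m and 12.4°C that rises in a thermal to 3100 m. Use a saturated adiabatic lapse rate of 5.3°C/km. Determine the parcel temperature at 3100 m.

1600–3100 m, saturated adiabatic: Δz = 1.5 km ⇒ ΔT = -7.95°C; T = 4.45°C

4.45°C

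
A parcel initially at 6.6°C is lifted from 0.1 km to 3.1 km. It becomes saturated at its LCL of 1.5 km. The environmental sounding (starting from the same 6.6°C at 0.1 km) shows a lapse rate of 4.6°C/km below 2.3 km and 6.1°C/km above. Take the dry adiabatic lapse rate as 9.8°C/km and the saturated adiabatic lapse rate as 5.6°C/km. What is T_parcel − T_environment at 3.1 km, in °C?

Parcel:
  100 → 1500 m (dry, 9.8°C/km): ΔT = -9.8 × 1.4 = -13.72°C → T = -7.12°C
  1500 → 3100 m (saturated, 5.6°C/km): ΔT = -5.6 × 1.6 = -8.96°C → T = -16.08°C
Environment:
  100 → 2300 m (environment, lower layer, 4.6°C/km): ΔT = -4.6 × 2.2 = -10.12°C → T = -3.52°C
  2300 → 3100 m (environment, upper layer, 6.1°C/km): ΔT = -6.1 × 0.8 = -4.88°C → T = -8.4°C
T_parcel − T_env = -16.08 − (-8.4) = -7.68°C

-7.68°C (parcel cooler than environment)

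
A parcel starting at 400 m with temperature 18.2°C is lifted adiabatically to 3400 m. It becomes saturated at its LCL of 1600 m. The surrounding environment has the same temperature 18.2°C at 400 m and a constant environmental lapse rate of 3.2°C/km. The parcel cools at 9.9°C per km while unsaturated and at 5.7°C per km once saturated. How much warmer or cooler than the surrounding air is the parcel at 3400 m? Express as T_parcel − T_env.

-12.54°C (parcel cooler than environment)

Parcel:
  400 → 1600 m (dry, 9.9°C/km): ΔT = -9.9 × 1.2 = -11.88°C → T = 6.32°C
  1600 → 3400 m (saturated, 5.7°C/km): ΔT = -5.7 × 1.8 = -10.26°C → T = -3.94°C
Environment:
  400 → 3400 m (environment, 3.2°C/km): ΔT = -3.2 × 3 = -9.6°C → T = 8.6°C
T_parcel − T_env = -3.94 − 8.6 = -12.54°C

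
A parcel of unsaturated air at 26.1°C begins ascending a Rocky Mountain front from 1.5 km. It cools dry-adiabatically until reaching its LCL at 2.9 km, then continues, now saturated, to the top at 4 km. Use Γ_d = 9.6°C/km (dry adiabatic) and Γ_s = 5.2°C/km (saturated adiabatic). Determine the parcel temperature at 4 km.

6.94°C

From 1500 m to 2900 m (dry): cools by 9.6 × 1.4 = 13.44°C, giving 12.66°C.
From 2900 m to 4000 m (saturated): cools by 5.2 × 1.1 = 5.72°C, giving 6.94°C.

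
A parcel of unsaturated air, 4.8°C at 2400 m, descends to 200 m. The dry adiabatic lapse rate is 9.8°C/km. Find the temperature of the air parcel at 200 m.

2400 → 200 m (dry adiabatic, 9.8°C/km): ΔT = +9.8 × 2.2 = +21.56°C → T = 26.36°C

26.36°C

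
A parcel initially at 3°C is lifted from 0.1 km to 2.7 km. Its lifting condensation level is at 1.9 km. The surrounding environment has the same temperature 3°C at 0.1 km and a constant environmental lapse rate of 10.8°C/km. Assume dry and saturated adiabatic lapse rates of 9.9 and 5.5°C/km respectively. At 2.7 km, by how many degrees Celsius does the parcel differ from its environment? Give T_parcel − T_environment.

Parcel:
  100 → 1900 m (dry, 9.9°C/km): ΔT = -9.9 × 1.8 = -17.82°C → T = -14.82°C
  1900 → 2700 m (saturated, 5.5°C/km): ΔT = -5.5 × 0.8 = -4.4°C → T = -19.22°C
Environment:
  100 → 2700 m (environment, 10.8°C/km): ΔT = -10.8 × 2.6 = -28.08°C → T = -25.08°C
T_parcel − T_env = -19.22 − (-25.08) = +5.86°C

+5.86°C (parcel warmer than environment)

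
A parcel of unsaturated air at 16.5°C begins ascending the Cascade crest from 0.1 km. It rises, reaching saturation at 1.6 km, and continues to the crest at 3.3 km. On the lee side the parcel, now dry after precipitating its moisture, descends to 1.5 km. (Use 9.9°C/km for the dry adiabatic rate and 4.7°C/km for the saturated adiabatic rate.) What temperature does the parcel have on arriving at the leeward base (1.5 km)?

11.48°C

Dry to 1600 m: -9.9 × 1.5 km = -14.85°C, so T = 1.65°C.
Saturated to 3300 m: -4.7 × 1.7 km = -7.99°C, so T = -6.34°C.
Dry descent to 1500 m: +9.9 × 1.8 km = +17.82°C, so T = 11.48°C.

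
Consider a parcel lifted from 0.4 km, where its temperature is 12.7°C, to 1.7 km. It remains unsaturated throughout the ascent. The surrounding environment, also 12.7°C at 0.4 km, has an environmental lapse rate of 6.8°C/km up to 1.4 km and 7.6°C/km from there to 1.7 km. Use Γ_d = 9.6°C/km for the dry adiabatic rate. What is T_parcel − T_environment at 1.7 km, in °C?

Parcel:
  400 → 1700 m (dry, 9.6°C/km): ΔT = -9.6 × 1.3 = -12.48°C → T = 0.22°C
Environment:
  400 → 1400 m (environment, lower layer, 6.8°C/km): ΔT = -6.8 × 1 = -6.8°C → T = 5.9°C
  1400 → 1700 m (environment, upper layer, 7.6°C/km): ΔT = -7.6 × 0.3 = -2.28°C → T = 3.62°C
T_parcel − T_env = 0.22 − 3.62 = -3.4°C

-3.4°C (parcel cooler than environment)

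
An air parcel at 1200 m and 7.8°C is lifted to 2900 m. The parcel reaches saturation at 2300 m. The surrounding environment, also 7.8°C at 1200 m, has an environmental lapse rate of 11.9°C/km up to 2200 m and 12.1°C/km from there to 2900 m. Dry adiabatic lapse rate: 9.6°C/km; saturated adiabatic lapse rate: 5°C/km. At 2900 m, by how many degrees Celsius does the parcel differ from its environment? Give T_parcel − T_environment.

+6.81°C (parcel warmer than environment)

Parcel:
  1200 → 2300 m (dry, 9.6°C/km): ΔT = -9.6 × 1.1 = -10.56°C → T = -2.76°C
  2300 → 2900 m (saturated, 5°C/km): ΔT = -5 × 0.6 = -3°C → T = -5.76°C
Environment:
  1200 → 2200 m (environment, lower layer, 11.9°C/km): ΔT = -11.9 × 1 = -11.9°C → T = -4.1°C
  2200 → 2900 m (environment, upper layer, 12.1°C/km): ΔT = -12.1 × 0.7 = -8.47°C → T = -12.57°C
T_parcel − T_env = -5.76 − (-12.57) = +6.81°C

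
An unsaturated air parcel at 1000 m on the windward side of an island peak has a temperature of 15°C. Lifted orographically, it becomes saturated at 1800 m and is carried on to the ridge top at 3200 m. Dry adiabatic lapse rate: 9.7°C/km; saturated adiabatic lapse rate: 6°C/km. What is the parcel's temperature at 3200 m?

Dry to 1800 m: -9.7 × 0.8 km = -7.76°C, so T = 7.24°C.
Saturated to 3200 m: -6 × 1.4 km = -8.4°C, so T = -1.16°C.

-1.16°C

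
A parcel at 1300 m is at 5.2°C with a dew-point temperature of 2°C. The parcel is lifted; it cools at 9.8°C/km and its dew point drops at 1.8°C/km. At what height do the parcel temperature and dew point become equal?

T and T_d converge at 9.8 − 1.8 = 8°C per km
Height above start = (5.2 − 2) / 8 = 0.4 km
LCL altitude = 1300 m + 400 m = 1700 m

1700 m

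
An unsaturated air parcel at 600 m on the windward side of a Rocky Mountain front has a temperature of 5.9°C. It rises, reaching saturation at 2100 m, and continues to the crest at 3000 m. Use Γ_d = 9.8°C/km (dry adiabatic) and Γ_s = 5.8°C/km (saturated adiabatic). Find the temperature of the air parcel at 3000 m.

-14.02°C

600–2100 m, dry: Δz = 1.5 km ⇒ ΔT = -14.7°C; T = -8.8°C
2100–3000 m, saturated: Δz = 0.9 km ⇒ ΔT = -5.22°C; T = -14.02°C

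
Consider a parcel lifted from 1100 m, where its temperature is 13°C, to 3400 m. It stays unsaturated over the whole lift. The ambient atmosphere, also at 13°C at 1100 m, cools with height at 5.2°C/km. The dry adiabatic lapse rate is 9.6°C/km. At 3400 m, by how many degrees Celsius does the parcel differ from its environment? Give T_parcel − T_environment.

Parcel:
  From 1100 m to 3400 m (dry): cools by 9.6 × 2.3 = 22.08°C, giving -9.08°C.
Environment:
  From 1100 m to 3400 m (environment): cools by 5.2 × 2.3 = 11.96°C, giving 1.04°C.
T_parcel − T_env = -9.08 − 1.04 = -10.12°C

-10.12°C (parcel cooler than environment)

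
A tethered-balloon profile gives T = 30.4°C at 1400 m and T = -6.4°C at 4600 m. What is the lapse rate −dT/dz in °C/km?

11.5°C/km

Γ = −ΔT/Δz = (30.4 − (-6.4)) / (4600 − 1400) m
  = 36.8°C / 3.2 km = 11.5°C/km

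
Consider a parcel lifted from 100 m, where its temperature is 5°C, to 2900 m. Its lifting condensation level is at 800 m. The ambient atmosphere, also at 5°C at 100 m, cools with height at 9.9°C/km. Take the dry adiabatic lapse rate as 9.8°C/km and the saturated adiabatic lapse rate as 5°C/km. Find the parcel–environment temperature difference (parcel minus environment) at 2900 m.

Parcel:
  From 100 m to 800 m (dry): cools by 9.8 × 0.7 = 6.86°C, giving -1.86°C.
  From 800 m to 2900 m (saturated): cools by 5 × 2.1 = 10.5°C, giving -12.36°C.
Environment:
  From 100 m to 2900 m (environment): cools by 9.9 × 2.8 = 27.72°C, giving -22.72°C.
T_parcel − T_env = -12.36 − (-22.72) = +10.36°C

+10.36°C (parcel warmer than environment)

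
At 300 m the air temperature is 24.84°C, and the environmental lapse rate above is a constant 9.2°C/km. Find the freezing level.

Height above start = (24.84 − 0) / 9.2 = 2.7 km
Altitude = 300 m + 2700 m = 3000 m

3000 m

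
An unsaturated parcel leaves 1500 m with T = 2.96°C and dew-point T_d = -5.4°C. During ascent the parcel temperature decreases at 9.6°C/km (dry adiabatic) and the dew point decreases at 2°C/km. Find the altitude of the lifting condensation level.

2600 m

T and T_d converge at 9.6 − 2 = 7.6°C per km
Height above start = (2.96 − (-5.4)) / 7.6 = 1.1 km
LCL altitude = 1500 m + 1100 m = 2600 m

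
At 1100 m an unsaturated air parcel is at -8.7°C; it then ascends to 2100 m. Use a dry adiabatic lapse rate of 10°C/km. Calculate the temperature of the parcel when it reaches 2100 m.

1100 → 2100 m (dry adiabatic, 10°C/km): ΔT = -10 × 1 = -10°C → T = -18.7°C

-18.7°C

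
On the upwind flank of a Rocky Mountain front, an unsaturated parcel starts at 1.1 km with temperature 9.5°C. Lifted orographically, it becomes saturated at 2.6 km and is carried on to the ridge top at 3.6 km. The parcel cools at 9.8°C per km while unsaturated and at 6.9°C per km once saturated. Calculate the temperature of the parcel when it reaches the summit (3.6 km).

-12.1°C

From 1100 m to 2600 m (dry): cools by 9.8 × 1.5 = 14.7°C, giving -5.2°C.
From 2600 m to 3600 m (saturated): cools by 6.9 × 1 = 6.9°C, giving -12.1°C.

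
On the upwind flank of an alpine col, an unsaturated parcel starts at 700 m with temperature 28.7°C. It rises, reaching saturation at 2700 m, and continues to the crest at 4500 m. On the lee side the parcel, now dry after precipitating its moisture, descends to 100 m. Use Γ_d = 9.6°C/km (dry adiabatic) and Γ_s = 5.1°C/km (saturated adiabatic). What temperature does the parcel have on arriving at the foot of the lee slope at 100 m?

42.56°C

Dry to 2700 m: -9.6 × 2 km = -19.2°C, so T = 9.5°C.
Saturated to 4500 m: -5.1 × 1.8 km = -9.18°C, so T = 0.32°C.
Dry descent to 100 m: +9.6 × 4.4 km = +42.24°C, so T = 42.56°C.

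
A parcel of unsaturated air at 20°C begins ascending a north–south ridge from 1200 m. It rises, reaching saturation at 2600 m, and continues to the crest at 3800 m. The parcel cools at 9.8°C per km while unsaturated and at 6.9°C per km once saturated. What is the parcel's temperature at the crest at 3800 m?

1200–2600 m, dry: Δz = 1.4 km ⇒ ΔT = -13.72°C; T = 6.28°C
2600–3800 m, saturated: Δz = 1.2 km ⇒ ΔT = -8.28°C; T = -2°C

-2°C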